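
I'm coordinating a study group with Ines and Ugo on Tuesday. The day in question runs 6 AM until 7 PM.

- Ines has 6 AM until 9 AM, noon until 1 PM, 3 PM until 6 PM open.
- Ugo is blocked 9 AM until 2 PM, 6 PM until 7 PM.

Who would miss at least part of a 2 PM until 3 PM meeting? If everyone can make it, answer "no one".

Ines

Ines free: 06:00-09:00, 12:00-13:00, 15:00-18:00.
Ugo free: 06:00-09:00, 14:00-18:00 (invert busy blocks within the working day).
Ines: not fully free for 14:00-15:00. Ugo: free for 14:00-15:00.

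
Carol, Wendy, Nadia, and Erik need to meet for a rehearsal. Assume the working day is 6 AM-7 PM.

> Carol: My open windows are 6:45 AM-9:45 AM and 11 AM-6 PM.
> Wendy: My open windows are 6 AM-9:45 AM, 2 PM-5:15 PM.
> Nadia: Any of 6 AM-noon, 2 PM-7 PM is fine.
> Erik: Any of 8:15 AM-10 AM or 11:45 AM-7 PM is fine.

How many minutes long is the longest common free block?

195

Carol ∩ Wendy: 06:45-09:45, 14:00-17:15.
Carol ∩ Wendy ∩ Nadia: 06:45-09:45, 14:00-17:15.
Carol ∩ Wendy ∩ Nadia ∩ Erik: 08:15-09:45, 14:00-17:15.
The longest is 14:00-17:15 at 195 minutes.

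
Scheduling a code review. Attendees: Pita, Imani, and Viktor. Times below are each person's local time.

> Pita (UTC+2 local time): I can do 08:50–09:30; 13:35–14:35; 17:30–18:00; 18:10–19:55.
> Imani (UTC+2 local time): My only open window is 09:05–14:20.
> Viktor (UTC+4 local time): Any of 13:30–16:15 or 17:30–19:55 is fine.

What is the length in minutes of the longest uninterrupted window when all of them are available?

Pita in UTC: 06:50-07:30, 11:35-12:35, 15:30-16:00, 16:10-17:55 (subtract 2h to convert from UTC+2).
Imani in UTC: 07:05-12:20 (subtract 2h to convert from UTC+2).
Viktor in UTC: 09:30-12:15, 13:30-15:55 (subtract 4h to convert from UTC+4).
Pita ∩ Imani: 07:05-07:30, 11:35-12:20.
Pita ∩ Imani ∩ Viktor: 11:35-12:15.
So the common availability across everyone is 11:35-12:15.
The longest is 11:35-12:15 at 40 minutes.

40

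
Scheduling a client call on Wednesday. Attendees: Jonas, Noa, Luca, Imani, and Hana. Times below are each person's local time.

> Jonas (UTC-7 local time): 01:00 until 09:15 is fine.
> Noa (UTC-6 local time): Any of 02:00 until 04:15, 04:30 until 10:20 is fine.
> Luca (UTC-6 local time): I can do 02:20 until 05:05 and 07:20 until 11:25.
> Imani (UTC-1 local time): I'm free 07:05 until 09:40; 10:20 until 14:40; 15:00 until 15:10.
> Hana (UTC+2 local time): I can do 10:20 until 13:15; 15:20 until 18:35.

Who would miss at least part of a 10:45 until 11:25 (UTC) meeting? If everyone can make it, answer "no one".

Jonas in UTC: 08:00-16:15 (add 7h to convert from UTC-7).
Noa in UTC: 08:00-10:15, 10:30-16:20 (add 6h to convert from UTC-6).
Luca in UTC: 08:20-11:05, 13:20-17:25 (add 6h to convert from UTC-6).
Imani in UTC: 08:05-10:40, 11:20-15:40, 16:00-16:10 (add 1h to convert from UTC-1).
Hana in UTC: 08:20-11:15, 13:20-16:35 (subtract 2h to convert from UTC+2).
Jonas: free for 10:45-11:25. Noa: free for 10:45-11:25. Luca: not fully free for 10:45-11:25. Imani: not fully free for 10:45-11:25. Hana: not fully free for 10:45-11:25.

Hana, Imani, Luca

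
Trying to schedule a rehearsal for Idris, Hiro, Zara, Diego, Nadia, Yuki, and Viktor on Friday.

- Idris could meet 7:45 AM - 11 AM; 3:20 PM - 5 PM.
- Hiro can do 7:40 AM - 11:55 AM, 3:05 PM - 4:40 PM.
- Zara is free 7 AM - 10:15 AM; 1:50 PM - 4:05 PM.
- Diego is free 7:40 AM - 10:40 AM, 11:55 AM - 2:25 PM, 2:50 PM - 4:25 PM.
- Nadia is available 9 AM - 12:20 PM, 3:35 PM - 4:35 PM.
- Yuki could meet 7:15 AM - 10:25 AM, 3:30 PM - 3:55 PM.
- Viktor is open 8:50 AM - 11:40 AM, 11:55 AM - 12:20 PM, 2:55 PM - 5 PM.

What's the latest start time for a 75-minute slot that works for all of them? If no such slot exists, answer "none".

09:00

Idris ∩ Hiro: 07:45-11:00, 15:20-16:40.
Idris ∩ Hiro ∩ Zara: 07:45-10:15, 15:20-16:05.
Idris ∩ Hiro ∩ Zara ∩ Diego: 07:45-10:15, 15:20-16:05.
Idris ∩ Hiro ∩ Zara ∩ Diego ∩ Nadia: 09:00-10:15, 15:35-16:05.
Idris ∩ Hiro ∩ Zara ∩ Diego ∩ Nadia ∩ Yuki: 09:00-10:15, 15:35-15:55.
Idris ∩ Hiro ∩ Zara ∩ Diego ∩ Nadia ∩ Yuki ∩ Viktor: 09:00-10:15, 15:35-15:55.
The last common window of at least 75 minutes is 09:00-10:15; a 75-minute meeting can start as late as 09:00 and still end by 10:15.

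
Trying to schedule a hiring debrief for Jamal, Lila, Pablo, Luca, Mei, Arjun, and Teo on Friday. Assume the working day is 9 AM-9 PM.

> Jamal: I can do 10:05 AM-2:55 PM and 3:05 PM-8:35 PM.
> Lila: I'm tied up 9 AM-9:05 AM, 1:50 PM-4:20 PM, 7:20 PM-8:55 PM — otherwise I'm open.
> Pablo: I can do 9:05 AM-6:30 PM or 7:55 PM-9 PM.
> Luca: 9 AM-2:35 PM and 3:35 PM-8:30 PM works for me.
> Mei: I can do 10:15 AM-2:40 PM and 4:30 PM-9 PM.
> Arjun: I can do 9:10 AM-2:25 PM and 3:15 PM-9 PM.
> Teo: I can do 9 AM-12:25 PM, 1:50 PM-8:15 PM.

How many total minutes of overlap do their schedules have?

Jamal free: 10:05-14:55, 15:05-20:35.
Lila free: 09:05-13:50, 16:20-19:20, 20:55-21:00 (invert busy blocks within the working day).
Pablo free: 09:05-18:30, 19:55-21:00.
Luca free: 09:00-14:35, 15:35-20:30.
Mei free: 10:15-14:40, 16:30-21:00.
Arjun free: 09:10-14:25, 15:15-21:00.
Teo free: 09:00-12:25, 13:50-20:15.
Jamal ∩ Lila: 10:05-13:50, 16:20-19:20.
Jamal ∩ Lila ∩ Pablo: 10:05-13:50, 16:20-18:30.
Jamal ∩ Lila ∩ Pablo ∩ Luca: 10:05-13:50, 16:20-18:30.
Jamal ∩ Lila ∩ Pablo ∩ Luca ∩ Mei: 10:15-13:50, 16:30-18:30.
Jamal ∩ Lila ∩ Pablo ∩ Luca ∩ Mei ∩ Arjun: 10:15-13:50, 16:30-18:30.
Jamal ∩ Lila ∩ Pablo ∩ Luca ∩ Mei ∩ Arjun ∩ Teo: 10:15-12:25, 16:30-18:30.
Summing the common windows: 130 + 120 = 250 minutes.

250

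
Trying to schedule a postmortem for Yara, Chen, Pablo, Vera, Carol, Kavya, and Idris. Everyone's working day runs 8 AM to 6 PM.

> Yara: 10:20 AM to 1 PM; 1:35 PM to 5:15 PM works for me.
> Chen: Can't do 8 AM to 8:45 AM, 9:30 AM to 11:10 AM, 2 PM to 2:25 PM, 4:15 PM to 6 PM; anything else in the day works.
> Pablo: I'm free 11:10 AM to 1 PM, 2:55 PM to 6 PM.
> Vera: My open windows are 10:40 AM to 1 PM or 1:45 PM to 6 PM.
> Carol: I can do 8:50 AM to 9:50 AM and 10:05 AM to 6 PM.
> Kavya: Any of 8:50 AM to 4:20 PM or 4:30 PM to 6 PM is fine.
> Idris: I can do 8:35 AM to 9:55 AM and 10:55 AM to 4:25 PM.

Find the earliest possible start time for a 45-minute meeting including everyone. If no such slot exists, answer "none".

11:10

Yara free: 10:20-13:00, 13:35-17:15.
Chen free: 08:45-09:30, 11:10-14:00, 14:25-16:15 (invert busy blocks within the working day).
Pablo free: 11:10-13:00, 14:55-18:00.
Vera free: 10:40-13:00, 13:45-18:00.
Carol free: 08:50-09:50, 10:05-18:00.
Kavya free: 08:50-16:20, 16:30-18:00.
Idris free: 08:35-09:55, 10:55-16:25.
Yara ∩ Chen: 11:10-13:00, 13:35-14:00, 14:25-16:15.
Yara ∩ Chen ∩ Pablo: 11:10-13:00, 14:55-16:15.
Yara ∩ Chen ∩ Pablo ∩ Vera: 11:10-13:00, 14:55-16:15.
Yara ∩ Chen ∩ Pablo ∩ Vera ∩ Carol: 11:10-13:00, 14:55-16:15.
Yara ∩ Chen ∩ Pablo ∩ Vera ∩ Carol ∩ Kavya: 11:10-13:00, 14:55-16:15.
Yara ∩ Chen ∩ Pablo ∩ Vera ∩ Carol ∩ Kavya ∩ Idris: 11:10-13:00, 14:55-16:15.
The first common window of at least 45 minutes is 11:10-13:00, so the earliest start is 11:10.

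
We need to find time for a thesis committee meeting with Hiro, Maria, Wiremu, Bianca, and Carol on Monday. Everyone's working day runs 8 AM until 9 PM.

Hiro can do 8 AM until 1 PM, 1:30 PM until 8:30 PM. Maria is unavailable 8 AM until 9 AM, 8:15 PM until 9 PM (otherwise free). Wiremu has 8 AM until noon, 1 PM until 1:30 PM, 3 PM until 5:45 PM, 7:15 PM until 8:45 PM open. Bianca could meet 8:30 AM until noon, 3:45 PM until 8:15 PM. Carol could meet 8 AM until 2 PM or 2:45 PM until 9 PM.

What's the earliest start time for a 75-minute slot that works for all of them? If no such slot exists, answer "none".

Hiro free: 08:00-13:00, 13:30-20:30.
Maria free: 09:00-20:15 (invert busy blocks within the working day).
Wiremu free: 08:00-12:00, 13:00-13:30, 15:00-17:45, 19:15-20:45.
Bianca free: 08:30-12:00, 15:45-20:15.
Carol free: 08:00-14:00, 14:45-21:00.
Hiro ∩ Maria: 09:00-13:00, 13:30-20:15.
Hiro ∩ Maria ∩ Wiremu: 09:00-12:00, 15:00-17:45, 19:15-20:15.
Hiro ∩ Maria ∩ Wiremu ∩ Bianca: 09:00-12:00, 15:45-17:45, 19:15-20:15.
Hiro ∩ Maria ∩ Wiremu ∩ Bianca ∩ Carol: 09:00-12:00, 15:45-17:45, 19:15-20:15.
So the common availability across everyone is 09:00-12:00, 15:45-17:45, 19:15-20:15.
The first common window of at least 75 minutes is 09:00-12:00, so the earliest start is 09:00.

09:00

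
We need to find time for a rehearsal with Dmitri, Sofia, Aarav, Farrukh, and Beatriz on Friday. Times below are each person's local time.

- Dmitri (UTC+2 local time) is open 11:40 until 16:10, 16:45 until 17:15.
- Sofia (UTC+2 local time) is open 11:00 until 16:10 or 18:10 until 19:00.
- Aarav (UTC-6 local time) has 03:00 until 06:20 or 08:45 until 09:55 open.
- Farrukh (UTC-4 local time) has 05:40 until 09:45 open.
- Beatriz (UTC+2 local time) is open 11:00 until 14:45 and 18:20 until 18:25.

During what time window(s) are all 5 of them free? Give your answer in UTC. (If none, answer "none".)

Dmitri in UTC: 09:40-14:10, 14:45-15:15 (subtract 2h to convert from UTC+2).
Sofia in UTC: 09:00-14:10, 16:10-17:00 (subtract 2h to convert from UTC+2).
Aarav in UTC: 09:00-12:20, 14:45-15:55 (add 6h to convert from UTC-6).
Farrukh in UTC: 09:40-13:45 (add 4h to convert from UTC-4).
Beatriz in UTC: 09:00-12:45, 16:20-16:25 (subtract 2h to convert from UTC+2).
Dmitri ∩ Sofia: 09:40-14:10.
Dmitri ∩ Sofia ∩ Aarav: 09:40-12:20.
Dmitri ∩ Sofia ∩ Aarav ∩ Farrukh: 09:40-12:20.
Dmitri ∩ Sofia ∩ Aarav ∩ Farrukh ∩ Beatriz: 09:40-12:20.
So the common availability across everyone is 09:40-12:20.

09:40-12:20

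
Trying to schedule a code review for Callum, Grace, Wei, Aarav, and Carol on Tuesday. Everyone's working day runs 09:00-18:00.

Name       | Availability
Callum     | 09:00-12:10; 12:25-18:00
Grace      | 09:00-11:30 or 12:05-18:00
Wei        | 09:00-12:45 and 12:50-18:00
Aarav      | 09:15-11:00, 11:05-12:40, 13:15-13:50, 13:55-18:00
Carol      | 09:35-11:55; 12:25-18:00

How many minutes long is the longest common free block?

245

Callum ∩ Grace: 09:00-11:30, 12:05-12:10, 12:25-18:00.
Callum ∩ Grace ∩ Wei: 09:00-11:30, 12:05-12:10, 12:25-12:45, 12:50-18:00.
Callum ∩ Grace ∩ Wei ∩ Aarav: 09:15-11:00, 11:05-11:30, 12:05-12:10, 12:25-12:40, 13:15-13:50, 13:55-18:00.
Callum ∩ Grace ∩ Wei ∩ Aarav ∩ Carol: 09:35-11:00, 11:05-11:30, 12:25-12:40, 13:15-13:50, 13:55-18:00.
The longest is 13:55-18:00 at 245 minutes.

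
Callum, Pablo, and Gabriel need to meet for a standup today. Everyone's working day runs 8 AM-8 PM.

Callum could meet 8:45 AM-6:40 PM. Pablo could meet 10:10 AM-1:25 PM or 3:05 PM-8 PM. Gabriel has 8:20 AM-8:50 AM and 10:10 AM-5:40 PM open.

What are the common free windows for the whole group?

10:10-13:25, 15:05-17:40

Callum ∩ Pablo: 10:10-13:25, 15:05-18:40.
Callum ∩ Pablo ∩ Gabriel: 10:10-13:25, 15:05-17:40.
So the common availability across everyone is 10:10-13:25, 15:05-17:40.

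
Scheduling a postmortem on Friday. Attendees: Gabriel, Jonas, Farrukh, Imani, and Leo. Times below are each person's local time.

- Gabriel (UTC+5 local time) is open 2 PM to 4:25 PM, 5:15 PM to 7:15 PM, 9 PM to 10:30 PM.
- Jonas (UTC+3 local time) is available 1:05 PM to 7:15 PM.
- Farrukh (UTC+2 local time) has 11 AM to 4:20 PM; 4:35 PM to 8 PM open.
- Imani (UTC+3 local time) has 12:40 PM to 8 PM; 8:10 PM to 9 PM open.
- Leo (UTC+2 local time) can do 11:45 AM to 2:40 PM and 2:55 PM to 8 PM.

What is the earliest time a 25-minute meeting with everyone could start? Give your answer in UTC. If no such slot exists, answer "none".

10:05

Gabriel in UTC: 09:00-11:25, 12:15-14:15, 16:00-17:30 (subtract 5h to convert from UTC+5).
Jonas in UTC: 10:05-16:15 (subtract 3h to convert from UTC+3).
Farrukh in UTC: 09:00-14:20, 14:35-18:00 (subtract 2h to convert from UTC+2).
Imani in UTC: 09:40-17:00, 17:10-18:00 (subtract 3h to convert from UTC+3).
Leo in UTC: 09:45-12:40, 12:55-18:00 (subtract 2h to convert from UTC+2).
Gabriel ∩ Jonas: 10:05-11:25, 12:15-14:15, 16:00-16:15.
Gabriel ∩ Jonas ∩ Farrukh: 10:05-11:25, 12:15-14:15, 16:00-16:15.
Gabriel ∩ Jonas ∩ Farrukh ∩ Imani: 10:05-11:25, 12:15-14:15, 16:00-16:15.
Gabriel ∩ Jonas ∩ Farrukh ∩ Imani ∩ Leo: 10:05-11:25, 12:15-12:40, 12:55-14:15, 16:00-16:15.
The first common window of at least 25 minutes is 10:05-11:25, so the earliest start is 10:05.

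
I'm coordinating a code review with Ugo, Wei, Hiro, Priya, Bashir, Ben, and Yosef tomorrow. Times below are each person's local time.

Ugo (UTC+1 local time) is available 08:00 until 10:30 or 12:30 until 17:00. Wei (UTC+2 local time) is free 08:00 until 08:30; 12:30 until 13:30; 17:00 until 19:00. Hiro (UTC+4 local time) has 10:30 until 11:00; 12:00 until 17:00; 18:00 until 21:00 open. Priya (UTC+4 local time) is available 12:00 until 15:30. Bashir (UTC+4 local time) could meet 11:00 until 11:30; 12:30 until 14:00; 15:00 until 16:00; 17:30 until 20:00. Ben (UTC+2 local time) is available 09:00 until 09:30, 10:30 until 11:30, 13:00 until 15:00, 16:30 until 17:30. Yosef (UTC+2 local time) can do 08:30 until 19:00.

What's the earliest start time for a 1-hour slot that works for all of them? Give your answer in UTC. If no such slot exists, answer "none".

Ugo in UTC: 07:00-09:30, 11:30-16:00 (subtract 1h to convert from UTC+1).
Wei in UTC: 06:00-06:30, 10:30-11:30, 15:00-17:00 (subtract 2h to convert from UTC+2).
Hiro in UTC: 06:30-07:00, 08:00-13:00, 14:00-17:00 (subtract 4h to convert from UTC+4).
Priya in UTC: 08:00-11:30 (subtract 4h to convert from UTC+4).
Bashir in UTC: 07:00-07:30, 08:30-10:00, 11:00-12:00, 13:30-16:00 (subtract 4h to convert from UTC+4).
Ben in UTC: 07:00-07:30, 08:30-09:30, 11:00-13:00, 14:30-15:30 (subtract 2h to convert from UTC+2).
Yosef in UTC: 06:30-17:00 (subtract 2h to convert from UTC+2).
Ugo ∩ Wei: 15:00-16:00.
Ugo ∩ Wei ∩ Hiro: 15:00-16:00.
Ugo ∩ Wei ∩ Hiro ∩ Priya: ∅.
Ugo ∩ Wei ∩ Hiro ∩ Priya ∩ Bashir: ∅.
Ugo ∩ Wei ∩ Hiro ∩ Priya ∩ Bashir ∩ Ben: ∅.
Ugo ∩ Wei ∩ Hiro ∩ Priya ∩ Bashir ∩ Ben ∩ Yosef: ∅.
There is no time when everyone is free.
No common window is at least 60 minutes long.

none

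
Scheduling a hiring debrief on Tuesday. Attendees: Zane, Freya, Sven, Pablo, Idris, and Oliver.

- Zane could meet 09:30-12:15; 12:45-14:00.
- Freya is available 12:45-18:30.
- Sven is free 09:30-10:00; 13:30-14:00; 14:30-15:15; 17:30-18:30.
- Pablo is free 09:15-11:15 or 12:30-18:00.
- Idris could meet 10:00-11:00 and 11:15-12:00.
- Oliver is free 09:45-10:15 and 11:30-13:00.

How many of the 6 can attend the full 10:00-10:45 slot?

Zane, Pablo, and Idris can make the full 10:00-10:45 slot — that's 3.

3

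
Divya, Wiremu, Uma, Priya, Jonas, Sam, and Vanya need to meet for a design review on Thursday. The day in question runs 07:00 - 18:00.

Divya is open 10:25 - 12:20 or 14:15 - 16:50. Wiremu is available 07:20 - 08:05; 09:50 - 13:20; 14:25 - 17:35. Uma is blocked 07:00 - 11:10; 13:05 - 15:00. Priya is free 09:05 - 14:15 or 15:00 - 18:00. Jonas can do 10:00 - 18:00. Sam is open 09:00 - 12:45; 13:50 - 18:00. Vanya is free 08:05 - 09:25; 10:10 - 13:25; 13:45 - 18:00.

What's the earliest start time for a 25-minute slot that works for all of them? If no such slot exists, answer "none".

11:10

Divya free: 10:25-12:20, 14:15-16:50.
Wiremu free: 07:20-08:05, 09:50-13:20, 14:25-17:35.
Uma free: 11:10-13:05, 15:00-18:00 (invert busy blocks within the working day).
Priya free: 09:05-14:15, 15:00-18:00.
Jonas free: 10:00-18:00.
Sam free: 09:00-12:45, 13:50-18:00.
Vanya free: 08:05-09:25, 10:10-13:25, 13:45-18:00.
Divya ∩ Wiremu: 10:25-12:20, 14:25-16:50.
Divya ∩ Wiremu ∩ Uma: 11:10-12:20, 15:00-16:50.
Divya ∩ Wiremu ∩ Uma ∩ Priya: 11:10-12:20, 15:00-16:50.
Divya ∩ Wiremu ∩ Uma ∩ Priya ∩ Jonas: 11:10-12:20, 15:00-16:50.
Divya ∩ Wiremu ∩ Uma ∩ Priya ∩ Jonas ∩ Sam: 11:10-12:20, 15:00-16:50.
Divya ∩ Wiremu ∩ Uma ∩ Priya ∩ Jonas ∩ Sam ∩ Vanya: 11:10-12:20, 15:00-16:50.
The first common window of at least 25 minutes is 11:10-12:20, so the earliest start is 11:10.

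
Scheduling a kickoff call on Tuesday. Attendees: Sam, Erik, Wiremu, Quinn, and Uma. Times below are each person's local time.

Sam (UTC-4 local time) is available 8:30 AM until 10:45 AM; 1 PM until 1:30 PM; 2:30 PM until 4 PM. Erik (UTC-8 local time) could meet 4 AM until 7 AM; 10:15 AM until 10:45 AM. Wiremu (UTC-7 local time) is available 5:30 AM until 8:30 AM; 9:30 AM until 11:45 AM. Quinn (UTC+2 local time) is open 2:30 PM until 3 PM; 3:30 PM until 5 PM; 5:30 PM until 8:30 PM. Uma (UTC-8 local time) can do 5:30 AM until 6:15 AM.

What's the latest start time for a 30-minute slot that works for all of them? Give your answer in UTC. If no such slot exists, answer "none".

Sam in UTC: 12:30-14:45, 17:00-17:30, 18:30-20:00 (add 4h to convert from UTC-4).
Erik in UTC: 12:00-15:00, 18:15-18:45 (add 8h to convert from UTC-8).
Wiremu in UTC: 12:30-15:30, 16:30-18:45 (add 7h to convert from UTC-7).
Quinn in UTC: 12:30-13:00, 13:30-15:00, 15:30-18:30 (subtract 2h to convert from UTC+2).
Uma in UTC: 13:30-14:15 (add 8h to convert from UTC-8).
Sam ∩ Erik: 12:30-14:45, 18:30-18:45.
Sam ∩ Erik ∩ Wiremu: 12:30-14:45, 18:30-18:45.
Sam ∩ Erik ∩ Wiremu ∩ Quinn: 12:30-13:00, 13:30-14:45.
Sam ∩ Erik ∩ Wiremu ∩ Quinn ∩ Uma: 13:30-14:15.
The last common window of at least 30 minutes is 13:30-14:15; a 30-minute meeting can start as late as 13:45 and still end by 14:15.

13:45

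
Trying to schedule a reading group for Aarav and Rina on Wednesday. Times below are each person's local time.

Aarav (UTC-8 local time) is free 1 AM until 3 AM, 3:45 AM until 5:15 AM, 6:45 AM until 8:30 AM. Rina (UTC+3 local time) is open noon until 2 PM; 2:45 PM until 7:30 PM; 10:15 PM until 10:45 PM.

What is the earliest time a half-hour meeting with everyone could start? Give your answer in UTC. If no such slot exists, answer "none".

09:00

Aarav in UTC: 09:00-11:00, 11:45-13:15, 14:45-16:30 (add 8h to convert from UTC-8).
Rina in UTC: 09:00-11:00, 11:45-16:30, 19:15-19:45 (subtract 3h to convert from UTC+3).
Aarav ∩ Rina: 09:00-11:00, 11:45-13:15, 14:45-16:30.
The first common window of at least 30 minutes is 09:00-11:00, so the earliest start is 09:00.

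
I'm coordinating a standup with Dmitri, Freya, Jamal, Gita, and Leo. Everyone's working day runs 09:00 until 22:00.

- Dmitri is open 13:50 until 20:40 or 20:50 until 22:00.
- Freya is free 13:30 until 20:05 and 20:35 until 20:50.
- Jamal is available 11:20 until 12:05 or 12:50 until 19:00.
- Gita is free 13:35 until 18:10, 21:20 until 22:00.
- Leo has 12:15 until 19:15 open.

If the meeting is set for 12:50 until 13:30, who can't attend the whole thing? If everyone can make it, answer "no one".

Dmitri, Freya, Gita

Dmitri: not fully free for 12:50-13:30. Freya: not fully free for 12:50-13:30. Jamal: free for 12:50-13:30. Gita: not fully free for 12:50-13:30. Leo: free for 12:50-13:30.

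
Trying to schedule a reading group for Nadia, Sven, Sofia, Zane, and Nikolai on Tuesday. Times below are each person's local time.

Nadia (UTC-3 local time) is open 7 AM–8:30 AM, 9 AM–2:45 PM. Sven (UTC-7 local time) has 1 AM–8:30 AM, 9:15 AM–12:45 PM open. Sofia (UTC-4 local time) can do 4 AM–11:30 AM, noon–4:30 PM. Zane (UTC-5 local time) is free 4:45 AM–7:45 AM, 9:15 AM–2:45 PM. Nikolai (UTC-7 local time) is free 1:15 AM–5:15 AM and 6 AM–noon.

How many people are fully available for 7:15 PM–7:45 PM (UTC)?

Nadia in UTC: 10:00-11:30, 12:00-17:45 (add 3h to convert from UTC-3).
Sven in UTC: 08:00-15:30, 16:15-19:45 (add 7h to convert from UTC-7).
Sofia in UTC: 08:00-15:30, 16:00-20:30 (add 4h to convert from UTC-4).
Zane in UTC: 09:45-12:45, 14:15-19:45 (add 5h to convert from UTC-5).
Nikolai in UTC: 08:15-12:15, 13:00-19:00 (add 7h to convert from UTC-7).
Sven, Sofia, and Zane can make the full 19:15-19:45 slot — that's 3.

3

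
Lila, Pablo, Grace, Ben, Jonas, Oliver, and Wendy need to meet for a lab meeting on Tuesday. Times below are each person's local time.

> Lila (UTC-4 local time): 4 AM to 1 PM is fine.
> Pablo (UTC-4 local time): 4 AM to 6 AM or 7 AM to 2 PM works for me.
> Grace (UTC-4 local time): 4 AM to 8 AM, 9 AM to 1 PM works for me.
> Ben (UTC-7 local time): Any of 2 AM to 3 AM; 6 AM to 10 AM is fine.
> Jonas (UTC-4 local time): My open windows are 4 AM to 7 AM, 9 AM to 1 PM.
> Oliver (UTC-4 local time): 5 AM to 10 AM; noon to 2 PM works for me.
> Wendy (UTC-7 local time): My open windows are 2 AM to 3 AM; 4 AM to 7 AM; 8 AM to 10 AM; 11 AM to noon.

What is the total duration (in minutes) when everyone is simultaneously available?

180

Lila in UTC: 08:00-17:00 (add 4h to convert from UTC-4).
Pablo in UTC: 08:00-10:00, 11:00-18:00 (add 4h to convert from UTC-4).
Grace in UTC: 08:00-12:00, 13:00-17:00 (add 4h to convert from UTC-4).
Ben in UTC: 09:00-10:00, 13:00-17:00 (add 7h to convert from UTC-7).
Jonas in UTC: 08:00-11:00, 13:00-17:00 (add 4h to convert from UTC-4).
Oliver in UTC: 09:00-14:00, 16:00-18:00 (add 4h to convert from UTC-4).
Wendy in UTC: 09:00-10:00, 11:00-14:00, 15:00-17:00, 18:00-19:00 (add 7h to convert from UTC-7).
Lila ∩ Pablo: 08:00-10:00, 11:00-17:00.
Lila ∩ Pablo ∩ Grace: 08:00-10:00, 11:00-12:00, 13:00-17:00.
Lila ∩ Pablo ∩ Grace ∩ Ben: 09:00-10:00, 13:00-17:00.
Lila ∩ Pablo ∩ Grace ∩ Ben ∩ Jonas: 09:00-10:00, 13:00-17:00.
Lila ∩ Pablo ∩ Grace ∩ Ben ∩ Jonas ∩ Oliver: 09:00-10:00, 13:00-14:00, 16:00-17:00.
Lila ∩ Pablo ∩ Grace ∩ Ben ∩ Jonas ∩ Oliver ∩ Wendy: 09:00-10:00, 13:00-14:00, 16:00-17:00.
Summing the common windows: 60 + 60 + 60 = 180 minutes.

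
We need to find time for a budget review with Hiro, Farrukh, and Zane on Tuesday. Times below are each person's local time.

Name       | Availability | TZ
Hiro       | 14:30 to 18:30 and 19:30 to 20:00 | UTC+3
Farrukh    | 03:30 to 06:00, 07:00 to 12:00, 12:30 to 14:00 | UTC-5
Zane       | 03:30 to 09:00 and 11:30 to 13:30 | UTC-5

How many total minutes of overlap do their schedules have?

Hiro in UTC: 11:30-15:30, 16:30-17:00 (subtract 3h to convert from UTC+3).
Farrukh in UTC: 08:30-11:00, 12:00-17:00, 17:30-19:00 (add 5h to convert from UTC-5).
Zane in UTC: 08:30-14:00, 16:30-18:30 (add 5h to convert from UTC-5).
Hiro ∩ Farrukh: 12:00-15:30, 16:30-17:00.
Hiro ∩ Farrukh ∩ Zane: 12:00-14:00, 16:30-17:00.
Summing the common windows: 120 + 30 = 150 minutes.

150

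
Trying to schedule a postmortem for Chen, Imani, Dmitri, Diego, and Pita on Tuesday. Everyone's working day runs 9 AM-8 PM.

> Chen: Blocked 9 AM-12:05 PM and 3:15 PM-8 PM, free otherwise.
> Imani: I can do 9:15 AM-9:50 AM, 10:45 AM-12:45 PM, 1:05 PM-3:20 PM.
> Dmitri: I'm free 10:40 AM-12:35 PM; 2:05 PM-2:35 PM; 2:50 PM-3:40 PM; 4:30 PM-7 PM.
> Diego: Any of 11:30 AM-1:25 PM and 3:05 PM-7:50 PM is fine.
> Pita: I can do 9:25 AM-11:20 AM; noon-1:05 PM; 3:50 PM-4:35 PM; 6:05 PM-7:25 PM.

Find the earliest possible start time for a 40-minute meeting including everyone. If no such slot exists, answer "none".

none

Chen free: 12:05-15:15 (invert busy blocks within the working day).
Imani free: 09:15-09:50, 10:45-12:45, 13:05-15:20.
Dmitri free: 10:40-12:35, 14:05-14:35, 14:50-15:40, 16:30-19:00.
Diego free: 11:30-13:25, 15:05-19:50.
Pita free: 09:25-11:20, 12:00-13:05, 15:50-16:35, 18:05-19:25.
Chen ∩ Imani: 12:05-12:45, 13:05-15:15.
Chen ∩ Imani ∩ Dmitri: 12:05-12:35, 14:05-14:35, 14:50-15:15.
Chen ∩ Imani ∩ Dmitri ∩ Diego: 12:05-12:35, 15:05-15:15.
Chen ∩ Imani ∩ Dmitri ∩ Diego ∩ Pita: 12:05-12:35.
No common window is at least 40 minutes long.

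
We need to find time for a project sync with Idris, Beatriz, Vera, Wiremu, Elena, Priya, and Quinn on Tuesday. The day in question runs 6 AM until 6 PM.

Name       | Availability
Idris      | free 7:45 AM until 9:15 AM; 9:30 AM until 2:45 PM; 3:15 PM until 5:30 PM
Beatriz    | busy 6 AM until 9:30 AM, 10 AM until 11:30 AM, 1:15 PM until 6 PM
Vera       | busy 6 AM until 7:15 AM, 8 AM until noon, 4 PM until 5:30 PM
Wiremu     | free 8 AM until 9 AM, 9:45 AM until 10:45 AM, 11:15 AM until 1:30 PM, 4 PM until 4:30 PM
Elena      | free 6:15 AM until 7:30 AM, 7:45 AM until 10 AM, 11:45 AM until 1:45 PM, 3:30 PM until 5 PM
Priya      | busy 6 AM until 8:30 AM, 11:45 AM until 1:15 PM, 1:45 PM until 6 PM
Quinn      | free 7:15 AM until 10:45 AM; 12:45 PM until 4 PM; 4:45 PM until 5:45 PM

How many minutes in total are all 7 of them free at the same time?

Idris free: 07:45-09:15, 09:30-14:45, 15:15-17:30.
Beatriz free: 09:30-10:00, 11:30-13:15 (invert busy blocks within the working day).
Vera free: 07:15-08:00, 12:00-16:00, 17:30-18:00 (invert busy blocks within the working day).
Wiremu free: 08:00-09:00, 09:45-10:45, 11:15-13:30, 16:00-16:30.
Elena free: 06:15-07:30, 07:45-10:00, 11:45-13:45, 15:30-17:00.
Priya free: 08:30-11:45, 13:15-13:45 (invert busy blocks within the working day).
Quinn free: 07:15-10:45, 12:45-16:00, 16:45-17:45.
Idris ∩ Beatriz: 09:30-10:00, 11:30-13:15.
Idris ∩ Beatriz ∩ Vera: 12:00-13:15.
Idris ∩ Beatriz ∩ Vera ∩ Wiremu: 12:00-13:15.
Idris ∩ Beatriz ∩ Vera ∩ Wiremu ∩ Elena: 12:00-13:15.
Idris ∩ Beatriz ∩ Vera ∩ Wiremu ∩ Elena ∩ Priya: ∅.
Idris ∩ Beatriz ∩ Vera ∩ Wiremu ∩ Elena ∩ Priya ∩ Quinn: ∅.
There is no time when everyone is free.
There is no common window, so the total is 0 minutes.

0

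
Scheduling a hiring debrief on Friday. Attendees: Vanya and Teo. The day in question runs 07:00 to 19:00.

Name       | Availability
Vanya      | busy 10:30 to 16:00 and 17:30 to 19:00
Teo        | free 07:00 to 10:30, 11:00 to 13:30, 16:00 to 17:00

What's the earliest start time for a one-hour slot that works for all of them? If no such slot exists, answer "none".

Vanya free: 07:00-10:30, 16:00-17:30 (invert busy blocks within the working day).
Teo free: 07:00-10:30, 11:00-13:30, 16:00-17:00.
Vanya ∩ Teo: 07:00-10:30, 16:00-17:00.
The first common window of at least 60 minutes is 07:00-10:30, so the earliest start is 07:00.

07:00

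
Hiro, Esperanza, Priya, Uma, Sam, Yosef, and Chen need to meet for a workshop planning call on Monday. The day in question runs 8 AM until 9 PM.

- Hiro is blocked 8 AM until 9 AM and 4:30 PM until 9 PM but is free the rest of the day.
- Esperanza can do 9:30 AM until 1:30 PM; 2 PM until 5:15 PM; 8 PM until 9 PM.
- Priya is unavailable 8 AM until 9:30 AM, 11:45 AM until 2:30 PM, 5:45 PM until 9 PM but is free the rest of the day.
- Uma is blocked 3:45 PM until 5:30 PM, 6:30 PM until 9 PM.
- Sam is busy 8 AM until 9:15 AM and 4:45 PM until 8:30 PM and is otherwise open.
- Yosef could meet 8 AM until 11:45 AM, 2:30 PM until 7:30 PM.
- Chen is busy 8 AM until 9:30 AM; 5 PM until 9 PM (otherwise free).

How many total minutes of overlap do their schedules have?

210

Hiro free: 09:00-16:30 (invert busy blocks within the working day).
Esperanza free: 09:30-13:30, 14:00-17:15, 20:00-21:00.
Priya free: 09:30-11:45, 14:30-17:45 (invert busy blocks within the working day).
Uma free: 08:00-15:45, 17:30-18:30 (invert busy blocks within the working day).
Sam free: 09:15-16:45, 20:30-21:00 (invert busy blocks within the working day).
Yosef free: 08:00-11:45, 14:30-19:30.
Chen free: 09:30-17:00 (invert busy blocks within the working day).
Hiro ∩ Esperanza: 09:30-13:30, 14:00-16:30.
Hiro ∩ Esperanza ∩ Priya: 09:30-11:45, 14:30-16:30.
Hiro ∩ Esperanza ∩ Priya ∩ Uma: 09:30-11:45, 14:30-15:45.
Hiro ∩ Esperanza ∩ Priya ∩ Uma ∩ Sam: 09:30-11:45, 14:30-15:45.
Hiro ∩ Esperanza ∩ Priya ∩ Uma ∩ Sam ∩ Yosef: 09:30-11:45, 14:30-15:45.
Hiro ∩ Esperanza ∩ Priya ∩ Uma ∩ Sam ∩ Yosef ∩ Chen: 09:30-11:45, 14:30-15:45.
So the common availability across everyone is 09:30-11:45, 14:30-15:45.
Summing the common windows: 135 + 75 = 210 minutes.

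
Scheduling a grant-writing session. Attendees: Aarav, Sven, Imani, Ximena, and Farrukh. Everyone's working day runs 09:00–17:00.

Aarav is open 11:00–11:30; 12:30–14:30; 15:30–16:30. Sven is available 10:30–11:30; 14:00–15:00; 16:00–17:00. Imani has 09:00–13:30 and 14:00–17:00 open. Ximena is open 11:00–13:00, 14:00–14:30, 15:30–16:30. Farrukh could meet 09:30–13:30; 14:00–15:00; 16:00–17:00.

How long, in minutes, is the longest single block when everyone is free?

30

Aarav ∩ Sven: 11:00-11:30, 14:00-14:30, 16:00-16:30.
Aarav ∩ Sven ∩ Imani: 11:00-11:30, 14:00-14:30, 16:00-16:30.
Aarav ∩ Sven ∩ Imani ∩ Ximena: 11:00-11:30, 14:00-14:30, 16:00-16:30.
Aarav ∩ Sven ∩ Imani ∩ Ximena ∩ Farrukh: 11:00-11:30, 14:00-14:30, 16:00-16:30.
So the common availability across everyone is 11:00-11:30, 14:00-14:30, 16:00-16:30.
The longest is 11:00-11:30 at 30 minutes.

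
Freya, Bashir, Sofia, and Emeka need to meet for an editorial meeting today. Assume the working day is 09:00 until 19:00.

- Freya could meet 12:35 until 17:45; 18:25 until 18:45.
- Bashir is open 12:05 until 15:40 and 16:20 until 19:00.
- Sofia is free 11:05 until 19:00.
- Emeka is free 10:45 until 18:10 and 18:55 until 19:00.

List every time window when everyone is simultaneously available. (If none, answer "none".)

12:35-15:40, 16:20-17:45

Freya ∩ Bashir: 12:35-15:40, 16:20-17:45, 18:25-18:45.
Freya ∩ Bashir ∩ Sofia: 12:35-15:40, 16:20-17:45, 18:25-18:45.
Freya ∩ Bashir ∩ Sofia ∩ Emeka: 12:35-15:40, 16:20-17:45.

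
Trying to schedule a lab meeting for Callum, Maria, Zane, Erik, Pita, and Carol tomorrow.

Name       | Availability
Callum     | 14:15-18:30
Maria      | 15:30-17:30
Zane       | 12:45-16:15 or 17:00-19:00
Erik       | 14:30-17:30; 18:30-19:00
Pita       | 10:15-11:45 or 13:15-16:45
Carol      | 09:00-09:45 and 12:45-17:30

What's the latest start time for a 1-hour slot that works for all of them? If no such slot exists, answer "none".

none

Callum ∩ Maria: 15:30-17:30.
Callum ∩ Maria ∩ Zane: 15:30-16:15, 17:00-17:30.
Callum ∩ Maria ∩ Zane ∩ Erik: 15:30-16:15, 17:00-17:30.
Callum ∩ Maria ∩ Zane ∩ Erik ∩ Pita: 15:30-16:15.
Callum ∩ Maria ∩ Zane ∩ Erik ∩ Pita ∩ Carol: 15:30-16:15.
No common window is at least 60 minutes long.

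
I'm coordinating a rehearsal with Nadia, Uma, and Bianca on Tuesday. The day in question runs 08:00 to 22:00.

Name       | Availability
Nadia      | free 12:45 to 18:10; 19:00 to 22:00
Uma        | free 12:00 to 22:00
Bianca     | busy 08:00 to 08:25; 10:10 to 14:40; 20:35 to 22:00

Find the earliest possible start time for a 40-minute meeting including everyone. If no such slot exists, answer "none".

Nadia free: 12:45-18:10, 19:00-22:00.
Uma free: 12:00-22:00.
Bianca free: 08:25-10:10, 14:40-20:35 (invert busy blocks within the working day).
Nadia ∩ Uma: 12:45-18:10, 19:00-22:00.
Nadia ∩ Uma ∩ Bianca: 14:40-18:10, 19:00-20:35.
The first common window of at least 40 minutes is 14:40-18:10, so the earliest start is 14:40.

14:40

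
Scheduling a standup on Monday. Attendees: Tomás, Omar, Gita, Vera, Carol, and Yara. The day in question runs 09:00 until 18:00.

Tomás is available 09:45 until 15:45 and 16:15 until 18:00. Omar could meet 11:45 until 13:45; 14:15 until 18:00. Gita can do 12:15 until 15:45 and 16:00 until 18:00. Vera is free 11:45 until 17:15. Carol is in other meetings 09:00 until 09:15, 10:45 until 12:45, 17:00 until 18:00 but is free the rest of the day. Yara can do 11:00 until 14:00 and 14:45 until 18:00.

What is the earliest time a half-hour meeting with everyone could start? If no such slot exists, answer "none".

Tomás free: 09:45-15:45, 16:15-18:00.
Omar free: 11:45-13:45, 14:15-18:00.
Gita free: 12:15-15:45, 16:00-18:00.
Vera free: 11:45-17:15.
Carol free: 09:15-10:45, 12:45-17:00 (invert busy blocks within the working day).
Yara free: 11:00-14:00, 14:45-18:00.
Tomás ∩ Omar: 11:45-13:45, 14:15-15:45, 16:15-18:00.
Tomás ∩ Omar ∩ Gita: 12:15-13:45, 14:15-15:45, 16:15-18:00.
Tomás ∩ Omar ∩ Gita ∩ Vera: 12:15-13:45, 14:15-15:45, 16:15-17:15.
Tomás ∩ Omar ∩ Gita ∩ Vera ∩ Carol: 12:45-13:45, 14:15-15:45, 16:15-17:00.
Tomás ∩ Omar ∩ Gita ∩ Vera ∩ Carol ∩ Yara: 12:45-13:45, 14:45-15:45, 16:15-17:00.
Those are the intersection windows.
The first common window of at least 30 minutes is 12:45-13:45, so the earliest start is 12:45.

12:45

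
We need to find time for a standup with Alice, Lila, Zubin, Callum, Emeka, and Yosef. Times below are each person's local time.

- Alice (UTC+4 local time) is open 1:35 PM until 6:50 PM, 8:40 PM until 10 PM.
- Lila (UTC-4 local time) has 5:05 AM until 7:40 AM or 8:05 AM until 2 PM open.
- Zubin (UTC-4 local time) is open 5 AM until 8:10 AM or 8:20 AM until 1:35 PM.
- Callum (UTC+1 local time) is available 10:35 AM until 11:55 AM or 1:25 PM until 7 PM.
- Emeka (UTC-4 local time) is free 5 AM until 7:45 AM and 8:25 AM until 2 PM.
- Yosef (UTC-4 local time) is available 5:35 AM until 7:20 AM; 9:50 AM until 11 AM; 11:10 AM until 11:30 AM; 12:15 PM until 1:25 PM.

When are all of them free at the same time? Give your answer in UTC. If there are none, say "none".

Alice in UTC: 09:35-14:50, 16:40-18:00 (subtract 4h to convert from UTC+4).
Lila in UTC: 09:05-11:40, 12:05-18:00 (add 4h to convert from UTC-4).
Zubin in UTC: 09:00-12:10, 12:20-17:35 (add 4h to convert from UTC-4).
Callum in UTC: 09:35-10:55, 12:25-18:00 (subtract 1h to convert from UTC+1).
Emeka in UTC: 09:00-11:45, 12:25-18:00 (add 4h to convert from UTC-4).
Yosef in UTC: 09:35-11:20, 13:50-15:00, 15:10-15:30, 16:15-17:25 (add 4h to convert from UTC-4).
Alice ∩ Lila: 09:35-11:40, 12:05-14:50, 16:40-18:00.
Alice ∩ Lila ∩ Zubin: 09:35-11:40, 12:05-12:10, 12:20-14:50, 16:40-17:35.
Alice ∩ Lila ∩ Zubin ∩ Callum: 09:35-10:55, 12:25-14:50, 16:40-17:35.
Alice ∩ Lila ∩ Zubin ∩ Callum ∩ Emeka: 09:35-10:55, 12:25-14:50, 16:40-17:35.
Alice ∩ Lila ∩ Zubin ∩ Callum ∩ Emeka ∩ Yosef: 09:35-10:55, 13:50-14:50, 16:40-17:25.

09:35-10:55, 13:50-14:50, 16:40-17:25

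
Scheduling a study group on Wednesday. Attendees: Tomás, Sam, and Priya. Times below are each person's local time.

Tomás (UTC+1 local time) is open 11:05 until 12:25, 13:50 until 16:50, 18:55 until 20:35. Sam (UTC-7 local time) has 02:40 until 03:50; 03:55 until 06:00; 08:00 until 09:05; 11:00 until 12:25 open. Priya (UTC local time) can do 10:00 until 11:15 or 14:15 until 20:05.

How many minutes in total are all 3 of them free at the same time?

Tomás in UTC: 10:05-11:25, 12:50-15:50, 17:55-19:35 (subtract 1h to convert from UTC+1).
Sam in UTC: 09:40-10:50, 10:55-13:00, 15:00-16:05, 18:00-19:25 (add 7h to convert from UTC-7).
Priya in UTC: 10:00-11:15, 14:15-20:05.
Tomás ∩ Sam: 10:05-10:50, 10:55-11:25, 12:50-13:00, 15:00-15:50, 18:00-19:25.
Tomás ∩ Sam ∩ Priya: 10:05-10:50, 10:55-11:15, 15:00-15:50, 18:00-19:25.
So the common availability across everyone is 10:05-10:50, 10:55-11:15, 15:00-15:50, 18:00-19:25.
Summing the common windows: 45 + 20 + 50 + 85 = 200 minutes.

200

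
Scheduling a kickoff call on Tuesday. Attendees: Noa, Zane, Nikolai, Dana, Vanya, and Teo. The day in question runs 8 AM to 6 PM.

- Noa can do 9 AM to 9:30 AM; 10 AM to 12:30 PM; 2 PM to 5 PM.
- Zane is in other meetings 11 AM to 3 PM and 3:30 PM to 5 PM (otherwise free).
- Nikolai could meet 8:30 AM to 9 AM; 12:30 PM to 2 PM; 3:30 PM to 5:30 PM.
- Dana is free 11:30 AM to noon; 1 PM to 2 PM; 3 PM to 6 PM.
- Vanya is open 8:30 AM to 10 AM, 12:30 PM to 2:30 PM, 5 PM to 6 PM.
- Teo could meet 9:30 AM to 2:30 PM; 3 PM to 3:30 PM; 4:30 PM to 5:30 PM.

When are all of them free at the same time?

none

Noa free: 09:00-09:30, 10:00-12:30, 14:00-17:00.
Zane free: 08:00-11:00, 15:00-15:30, 17:00-18:00 (invert busy blocks within the working day).
Nikolai free: 08:30-09:00, 12:30-14:00, 15:30-17:30.
Dana free: 11:30-12:00, 13:00-14:00, 15:00-18:00.
Vanya free: 08:30-10:00, 12:30-14:30, 17:00-18:00.
Teo free: 09:30-14:30, 15:00-15:30, 16:30-17:30.
Noa ∩ Zane: 09:00-09:30, 10:00-11:00, 15:00-15:30.
Noa ∩ Zane ∩ Nikolai: ∅.
Noa ∩ Zane ∩ Nikolai ∩ Dana: ∅.
Noa ∩ Zane ∩ Nikolai ∩ Dana ∩ Vanya: ∅.
Noa ∩ Zane ∩ Nikolai ∩ Dana ∩ Vanya ∩ Teo: ∅.
There is no time when everyone is free.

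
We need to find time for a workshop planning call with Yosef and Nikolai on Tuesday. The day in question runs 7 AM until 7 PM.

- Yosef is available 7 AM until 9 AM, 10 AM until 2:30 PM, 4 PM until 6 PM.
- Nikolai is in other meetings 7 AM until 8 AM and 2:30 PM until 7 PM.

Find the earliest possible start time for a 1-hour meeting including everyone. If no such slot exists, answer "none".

Yosef free: 07:00-09:00, 10:00-14:30, 16:00-18:00.
Nikolai free: 08:00-14:30 (invert busy blocks within the working day).
Yosef ∩ Nikolai: 08:00-09:00, 10:00-14:30.
So the common availability across everyone is 08:00-09:00, 10:00-14:30.
The first common window of at least 60 minutes is 08:00-09:00, so the earliest start is 08:00.

08:00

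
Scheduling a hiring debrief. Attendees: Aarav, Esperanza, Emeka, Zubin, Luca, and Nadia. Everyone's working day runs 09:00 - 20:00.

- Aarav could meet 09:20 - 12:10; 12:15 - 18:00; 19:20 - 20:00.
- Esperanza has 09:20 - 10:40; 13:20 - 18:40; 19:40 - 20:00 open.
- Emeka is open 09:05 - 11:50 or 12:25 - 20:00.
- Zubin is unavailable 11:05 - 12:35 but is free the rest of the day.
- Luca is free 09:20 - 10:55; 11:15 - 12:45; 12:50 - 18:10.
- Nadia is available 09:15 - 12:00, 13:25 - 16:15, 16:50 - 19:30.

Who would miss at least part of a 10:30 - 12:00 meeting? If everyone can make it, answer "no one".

Emeka, Esperanza, Luca, Zubin

Aarav free: 09:20-12:10, 12:15-18:00, 19:20-20:00.
Esperanza free: 09:20-10:40, 13:20-18:40, 19:40-20:00.
Emeka free: 09:05-11:50, 12:25-20:00.
Zubin free: 09:00-11:05, 12:35-20:00 (invert busy blocks within the working day).
Luca free: 09:20-10:55, 11:15-12:45, 12:50-18:10.
Nadia free: 09:15-12:00, 13:25-16:15, 16:50-19:30.
Aarav: free for 10:30-12:00. Esperanza: not fully free for 10:30-12:00. Emeka: not fully free for 10:30-12:00. Zubin: not fully free for 10:30-12:00. Luca: not fully free for 10:30-12:00. Nadia: free for 10:30-12:00.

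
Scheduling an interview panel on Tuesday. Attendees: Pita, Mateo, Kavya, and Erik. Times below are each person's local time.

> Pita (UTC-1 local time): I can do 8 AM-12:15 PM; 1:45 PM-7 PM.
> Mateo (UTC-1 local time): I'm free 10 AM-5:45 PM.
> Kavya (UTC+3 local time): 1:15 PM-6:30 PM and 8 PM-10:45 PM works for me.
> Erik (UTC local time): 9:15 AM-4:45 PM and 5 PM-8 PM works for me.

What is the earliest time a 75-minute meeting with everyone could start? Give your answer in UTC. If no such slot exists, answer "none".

Pita in UTC: 09:00-13:15, 14:45-20:00 (add 1h to convert from UTC-1).
Mateo in UTC: 11:00-18:45 (add 1h to convert from UTC-1).
Kavya in UTC: 10:15-15:30, 17:00-19:45 (subtract 3h to convert from UTC+3).
Erik in UTC: 09:15-16:45, 17:00-20:00.
Pita ∩ Mateo: 11:00-13:15, 14:45-18:45.
Pita ∩ Mateo ∩ Kavya: 11:00-13:15, 14:45-15:30, 17:00-18:45.
Pita ∩ Mateo ∩ Kavya ∩ Erik: 11:00-13:15, 14:45-15:30, 17:00-18:45.
The first common window of at least 75 minutes is 11:00-13:15, so the earliest start is 11:00.

11:00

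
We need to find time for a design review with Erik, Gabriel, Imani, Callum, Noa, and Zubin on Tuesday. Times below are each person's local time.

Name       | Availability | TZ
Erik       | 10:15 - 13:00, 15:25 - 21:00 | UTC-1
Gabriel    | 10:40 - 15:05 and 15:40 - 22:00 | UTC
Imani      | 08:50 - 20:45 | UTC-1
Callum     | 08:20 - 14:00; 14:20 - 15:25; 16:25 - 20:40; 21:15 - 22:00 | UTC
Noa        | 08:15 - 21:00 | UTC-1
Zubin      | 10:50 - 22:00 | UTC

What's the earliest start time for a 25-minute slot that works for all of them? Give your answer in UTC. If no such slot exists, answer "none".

Erik in UTC: 11:15-14:00, 16:25-22:00 (add 1h to convert from UTC-1).
Gabriel in UTC: 10:40-15:05, 15:40-22:00.
Imani in UTC: 09:50-21:45 (add 1h to convert from UTC-1).
Callum in UTC: 08:20-14:00, 14:20-15:25, 16:25-20:40, 21:15-22:00.
Noa in UTC: 09:15-22:00 (add 1h to convert from UTC-1).
Zubin in UTC: 10:50-22:00.
Erik ∩ Gabriel: 11:15-14:00, 16:25-22:00.
Erik ∩ Gabriel ∩ Imani: 11:15-14:00, 16:25-21:45.
Erik ∩ Gabriel ∩ Imani ∩ Callum: 11:15-14:00, 16:25-20:40, 21:15-21:45.
Erik ∩ Gabriel ∩ Imani ∩ Callum ∩ Noa: 11:15-14:00, 16:25-20:40, 21:15-21:45.
Erik ∩ Gabriel ∩ Imani ∩ Callum ∩ Noa ∩ Zubin: 11:15-14:00, 16:25-20:40, 21:15-21:45.
The first common window of at least 25 minutes is 11:15-14:00, so the earliest start is 11:15.

11:15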